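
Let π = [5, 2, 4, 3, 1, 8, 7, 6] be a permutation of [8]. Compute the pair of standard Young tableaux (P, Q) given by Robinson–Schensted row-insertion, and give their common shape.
P = [1, 3, 6] / [2, 7] / [4, 8] / [5];  Q = [1, 3, 6] / [2, 7] / [4, 8] / [5];  common shape = (3, 2, 2, 1)

Row-insert the values π_1, π_2, … into P one at a time, bumping the leftmost entry strictly greater than the inserted value down to the next row. The recording tableau Q records, in position (i, j), the step at which that cell was added to P.
  Insert 5 (step 1): P = [5];  Q = [1]
  Insert 2 (step 2): P = [2] / [5];  Q = [1] / [2]
  Insert 4 (step 3): P = [2, 4] / [5];  Q = [1, 3] / [2]
  Insert 3 (step 4): P = [2, 3] / [4] / [5];  Q = [1, 3] / [2] / [4]
  Insert 1 (step 5): P = [1, 3] / [2] / [4] / [5];  Q = [1, 3] / [2] / [4] / [5]
  Insert 8 (step 6): P = [1, 3, 8] / [2] / [4] / [5];  Q = [1, 3, 6] / [2] / [4] / [5]
  Insert 7 (step 7): P = [1, 3, 7] / [2, 8] / [4] / [5];  Q = [1, 3, 6] / [2, 7] / [4] / [5]
  Insert 6 (step 8): P = [1, 3, 6] / [2, 7] / [4, 8] / [5];  Q = [1, 3, 6] / [2, 7] / [4, 8] / [5]
Final shape: (3, 2, 2, 1).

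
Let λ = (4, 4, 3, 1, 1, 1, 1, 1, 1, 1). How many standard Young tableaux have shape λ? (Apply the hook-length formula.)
# SYT of shape (4, 4, 3, 1, 1, 1, 1, 1, 1, 1) = 848232

Hook-length formula: f^λ = n! / Π hook(c), product over all cells c of the Young diagram. For λ = (4, 4, 3, 1, 1, 1, 1, 1, 1, 1), n = 18 boxes. Hook lengths by row (left-to-right, top-to-bottom): [13, 5, 4, 2]; [12, 4, 3, 1]; [10, 2, 1]; [7]; [6]; [5]; [4]; [3]; [2]; [1]. Product of hooks = 7547904000. So f^λ = 18! / 7547904000 = 6402373705728000 / 7547904000 = 848232.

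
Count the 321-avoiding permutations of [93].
C_93 = 60960876535340415751462563580829648891969728907438000

These 321-avoiding permutations are counted by the Catalan number C_n = (1/(n + 1)) · C(2n, n). For n = 93: C_93 = (1/94) · C(186, 93) = 5730322394321999080637480976597986995845154517299172000/94 = 60960876535340415751462563580829648891969728907438000.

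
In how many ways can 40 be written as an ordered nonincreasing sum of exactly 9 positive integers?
p(40, 9 parts) = 3589

Partitions of n into exactly k parts are in bijection with partitions of n − k into at most k parts (subtract 1 from each part). So p(40, exactly 9) = p(31, parts ≤ 9). Computing via the recurrence p(m, j) = p(m, j−1) + p(m−j, j) gives 3589.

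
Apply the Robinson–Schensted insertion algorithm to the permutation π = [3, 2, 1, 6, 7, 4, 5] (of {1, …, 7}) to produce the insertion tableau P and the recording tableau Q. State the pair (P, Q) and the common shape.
P = [1, 4, 5] / [2, 6, 7] / [3];  Q = [1, 4, 5] / [2, 6, 7] / [3];  common shape = (3, 3, 1)

Row-insert the values π_1, π_2, … into P one at a time, bumping the leftmost entry strictly greater than the inserted value down to the next row. The recording tableau Q records, in position (i, j), the step at which that cell was added to P.
  Insert 3 (step 1): P = [3];  Q = [1]
  Insert 2 (step 2): P = [2] / [3];  Q = [1] / [2]
  Insert 1 (step 3): P = [1] / [2] / [3];  Q = [1] / [2] / [3]
  Insert 6 (step 4): P = [1, 6] / [2] / [3];  Q = [1, 4] / [2] / [3]
  Insert 7 (step 5): P = [1, 6, 7] / [2] / [3];  Q = [1, 4, 5] / [2] / [3]
  Insert 4 (step 6): P = [1, 4, 7] / [2, 6] / [3];  Q = [1, 4, 5] / [2, 6] / [3]
  Insert 5 (step 7): P = [1, 4, 5] / [2, 6, 7] / [3];  Q = [1, 4, 5] / [2, 6, 7] / [3]
Final shape: (3, 3, 1).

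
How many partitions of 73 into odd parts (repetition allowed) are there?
p_odd(73) = 40026

Enumerate partitions using only odd parts via the recurrence o(n, m) = o(n, m−2) + o(n−m, m) over odd m, starting from the largest odd part ≤ n. This gives p_odd(73) = 40026. (Euler's theorem: equals the count of distinct-part partitions.)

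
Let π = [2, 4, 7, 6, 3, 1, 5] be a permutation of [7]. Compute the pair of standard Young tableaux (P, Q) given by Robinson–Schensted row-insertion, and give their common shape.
P = [1, 3, 5] / [2, 6] / [4] / [7];  Q = [1, 2, 3] / [4, 7] / [5] / [6];  common shape = (3, 2, 1, 1)

Row-insert the values π_1, π_2, … into P one at a time, bumping the leftmost entry strictly greater than the inserted value down to the next row. The recording tableau Q records, in position (i, j), the step at which that cell was added to P.
  Insert 2 (step 1): P = [2];  Q = [1]
  Insert 4 (step 2): P = [2, 4];  Q = [1, 2]
  Insert 7 (step 3): P = [2, 4, 7];  Q = [1, 2, 3]
  Insert 6 (step 4): P = [2, 4, 6] / [7];  Q = [1, 2, 3] / [4]
  Insert 3 (step 5): P = [2, 3, 6] / [4] / [7];  Q = [1, 2, 3] / [4] / [5]
  Insert 1 (step 6): P = [1, 3, 6] / [2] / [4] / [7];  Q = [1, 2, 3] / [4] / [5] / [6]
  Insert 5 (step 7): P = [1, 3, 5] / [2, 6] / [4] / [7];  Q = [1, 2, 3] / [4, 7] / [5] / [6]
Final shape: (3, 2, 1, 1).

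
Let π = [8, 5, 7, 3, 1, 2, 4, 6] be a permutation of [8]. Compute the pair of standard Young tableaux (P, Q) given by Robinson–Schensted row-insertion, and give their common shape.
P = [1, 2, 4, 6] / [3, 7] / [5] / [8];  Q = [1, 3, 7, 8] / [2, 6] / [4] / [5];  common shape = (4, 2, 1, 1)

Row-insert the values π_1, π_2, … into P one at a time, bumping the leftmost entry strictly greater than the inserted value down to the next row. The recording tableau Q records, in position (i, j), the step at which that cell was added to P.
  Insert 8 (step 1): P = [8];  Q = [1]
  Insert 5 (step 2): P = [5] / [8];  Q = [1] / [2]
  Insert 7 (step 3): P = [5, 7] / [8];  Q = [1, 3] / [2]
  Insert 3 (step 4): P = [3, 7] / [5] / [8];  Q = [1, 3] / [2] / [4]
  Insert 1 (step 5): P = [1, 7] / [3] / [5] / [8];  Q = [1, 3] / [2] / [4] / [5]
  Insert 2 (step 6): P = [1, 2] / [3, 7] / [5] / [8];  Q = [1, 3] / [2, 6] / [4] / [5]
  Insert 4 (step 7): P = [1, 2, 4] / [3, 7] / [5] / [8];  Q = [1, 3, 7] / [2, 6] / [4] / [5]
  Insert 6 (step 8): P = [1, 2, 4, 6] / [3, 7] / [5] / [8];  Q = [1, 3, 7, 8] / [2, 6] / [4] / [5]
Final shape: (4, 2, 1, 1).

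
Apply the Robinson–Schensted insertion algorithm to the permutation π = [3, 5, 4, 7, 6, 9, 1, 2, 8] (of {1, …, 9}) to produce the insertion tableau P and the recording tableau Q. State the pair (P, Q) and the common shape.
P = [1, 2, 6, 8] / [3, 4, 9] / [5, 7];  Q = [1, 2, 4, 6] / [3, 5, 9] / [7, 8];  common shape = (4, 3, 2)

Row-insert the values π_1, π_2, … into P one at a time, bumping the leftmost entry strictly greater than the inserted value down to the next row. The recording tableau Q records, in position (i, j), the step at which that cell was added to P.
  Insert 3 (step 1): P = [3];  Q = [1]
  Insert 5 (step 2): P = [3, 5];  Q = [1, 2]
  Insert 4 (step 3): P = [3, 4] / [5];  Q = [1, 2] / [3]
  Insert 7 (step 4): P = [3, 4, 7] / [5];  Q = [1, 2, 4] / [3]
  Insert 6 (step 5): P = [3, 4, 6] / [5, 7];  Q = [1, 2, 4] / [3, 5]
  Insert 9 (step 6): P = [3, 4, 6, 9] / [5, 7];  Q = [1, 2, 4, 6] / [3, 5]
  Insert 1 (step 7): P = [1, 4, 6, 9] / [3, 7] / [5];  Q = [1, 2, 4, 6] / [3, 5] / [7]
  Insert 2 (step 8): P = [1, 2, 6, 9] / [3, 4] / [5, 7];  Q = [1, 2, 4, 6] / [3, 5] / [7, 8]
  Insert 8 (step 9): P = [1, 2, 6, 8] / [3, 4, 9] / [5, 7];  Q = [1, 2, 4, 6] / [3, 5, 9] / [7, 8]
Final shape: (4, 3, 2).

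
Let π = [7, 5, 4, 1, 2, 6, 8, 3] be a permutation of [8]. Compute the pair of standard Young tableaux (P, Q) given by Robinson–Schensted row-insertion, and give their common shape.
P = [1, 2, 3, 8] / [4, 6] / [5] / [7];  Q = [1, 5, 6, 7] / [2, 8] / [3] / [4];  common shape = (4, 2, 1, 1)

Row-insert the values π_1, π_2, … into P one at a time, bumping the leftmost entry strictly greater than the inserted value down to the next row. The recording tableau Q records, in position (i, j), the step at which that cell was added to P.
  Insert 7 (step 1): P = [7];  Q = [1]
  Insert 5 (step 2): P = [5] / [7];  Q = [1] / [2]
  Insert 4 (step 3): P = [4] / [5] / [7];  Q = [1] / [2] / [3]
  Insert 1 (step 4): P = [1] / [4] / [5] / [7];  Q = [1] / [2] / [3] / [4]
  Insert 2 (step 5): P = [1, 2] / [4] / [5] / [7];  Q = [1, 5] / [2] / [3] / [4]
  Insert 6 (step 6): P = [1, 2, 6] / [4] / [5] / [7];  Q = [1, 5, 6] / [2] / [3] / [4]
  Insert 8 (step 7): P = [1, 2, 6, 8] / [4] / [5] / [7];  Q = [1, 5, 6, 7] / [2] / [3] / [4]
  Insert 3 (step 8): P = [1, 2, 3, 8] / [4, 6] / [5] / [7];  Q = [1, 5, 6, 7] / [2, 8] / [3] / [4]
Final shape: (4, 2, 1, 1).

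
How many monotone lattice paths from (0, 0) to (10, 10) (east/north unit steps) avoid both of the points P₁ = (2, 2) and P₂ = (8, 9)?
Number of paths = 65494

Inclusion–exclusion. Total paths: C(20, 10) = 184756. Through P₁: C(4, 2)·C(16, 8) = 77220. Through P₂: C(17, 8)·C(3, 2) = 72930. Since P₁ is strictly southwest of P₂, a monotone path through both must visit P₁ then P₂; paths through both = C(4, 2)·C(13, 6)·C(3, 2) = 30888. Avoid both = 184756 − 77220 − 72930 + 30888 = 65494.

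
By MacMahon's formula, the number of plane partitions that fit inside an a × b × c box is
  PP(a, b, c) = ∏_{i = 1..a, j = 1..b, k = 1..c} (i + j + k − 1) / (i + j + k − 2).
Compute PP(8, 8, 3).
PP(8, 8, 3) = 33803832920

Evaluate the triple product over i = 1..8, j = 1..8, k = 1..3. The factors are (2/1) · (3/2) · (4/3) · (3/2) · (4/3) · (5/4) · (4/3) · (5/4) · … (192 factors total). The numerators and denominators telescope so the product is an integer; carrying out the multiplication exactly gives PP(8, 8, 3) = 33803832920.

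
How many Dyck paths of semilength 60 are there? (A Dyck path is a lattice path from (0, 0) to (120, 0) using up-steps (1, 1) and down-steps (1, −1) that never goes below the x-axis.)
C_60 = 1583850964596120042686772779038896

These Dyck paths are counted by the Catalan number C_n = (1/(n + 1)) · C(2n, n). For n = 60: C_60 = (1/61) · C(120, 60) = 96614908840363322603893139521372656/61 = 1583850964596120042686772779038896.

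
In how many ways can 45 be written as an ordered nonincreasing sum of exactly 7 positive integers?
p(45, 7 parts) = 5102

Partitions of n into exactly k parts are in bijection with partitions of n − k into at most k parts (subtract 1 from each part). So p(45, exactly 7) = p(38, parts ≤ 7). Computing via the recurrence p(m, j) = p(m, j−1) + p(m−j, j) gives 5102.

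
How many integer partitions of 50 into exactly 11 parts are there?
p(50, 11 parts) = 17475

Partitions of n into exactly k parts are in bijection with partitions of n − k into at most k parts (subtract 1 from each part). So p(50, exactly 11) = p(39, parts ≤ 11). Computing via the recurrence p(m, j) = p(m, j−1) + p(m−j, j) gives 17475.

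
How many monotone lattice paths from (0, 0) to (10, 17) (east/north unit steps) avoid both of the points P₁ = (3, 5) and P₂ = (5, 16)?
Number of paths = 5518671

Inclusion–exclusion. Total paths: C(27, 10) = 8436285. Through P₁: C(8, 3)·C(19, 7) = 2821728. Through P₂: C(21, 5)·C(6, 5) = 122094. Since P₁ is strictly southwest of P₂, a monotone path through both must visit P₁ then P₂; paths through both = C(8, 3)·C(13, 2)·C(6, 5) = 26208. Avoid both = 8436285 − 2821728 − 122094 + 26208 = 5518671.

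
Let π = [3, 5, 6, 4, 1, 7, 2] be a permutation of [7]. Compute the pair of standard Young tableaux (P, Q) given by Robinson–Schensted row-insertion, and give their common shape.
P = [1, 2, 6, 7] / [3, 4] / [5];  Q = [1, 2, 3, 6] / [4, 7] / [5];  common shape = (4, 2, 1)

Row-insert the values π_1, π_2, … into P one at a time, bumping the leftmost entry strictly greater than the inserted value down to the next row. The recording tableau Q records, in position (i, j), the step at which that cell was added to P.
  Insert 3 (step 1): P = [3];  Q = [1]
  Insert 5 (step 2): P = [3, 5];  Q = [1, 2]
  Insert 6 (step 3): P = [3, 5, 6];  Q = [1, 2, 3]
  Insert 4 (step 4): P = [3, 4, 6] / [5];  Q = [1, 2, 3] / [4]
  Insert 1 (step 5): P = [1, 4, 6] / [3] / [5];  Q = [1, 2, 3] / [4] / [5]
  Insert 7 (step 6): P = [1, 4, 6, 7] / [3] / [5];  Q = [1, 2, 3, 6] / [4] / [5]
  Insert 2 (step 7): P = [1, 2, 6, 7] / [3, 4] / [5];  Q = [1, 2, 3, 6] / [4, 7] / [5]
Final shape: (4, 2, 1).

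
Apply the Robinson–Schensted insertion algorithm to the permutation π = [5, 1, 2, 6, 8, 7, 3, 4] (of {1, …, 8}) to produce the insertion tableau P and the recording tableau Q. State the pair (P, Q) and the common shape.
P = [1, 2, 3, 4] / [5, 6, 7] / [8];  Q = [1, 3, 4, 5] / [2, 6, 8] / [7];  common shape = (4, 3, 1)

Row-insert the values π_1, π_2, … into P one at a time, bumping the leftmost entry strictly greater than the inserted value down to the next row. The recording tableau Q records, in position (i, j), the step at which that cell was added to P.
  Insert 5 (step 1): P = [5];  Q = [1]
  Insert 1 (step 2): P = [1] / [5];  Q = [1] / [2]
  Insert 2 (step 3): P = [1, 2] / [5];  Q = [1, 3] / [2]
  Insert 6 (step 4): P = [1, 2, 6] / [5];  Q = [1, 3, 4] / [2]
  Insert 8 (step 5): P = [1, 2, 6, 8] / [5];  Q = [1, 3, 4, 5] / [2]
  Insert 7 (step 6): P = [1, 2, 6, 7] / [5, 8];  Q = [1, 3, 4, 5] / [2, 6]
  Insert 3 (step 7): P = [1, 2, 3, 7] / [5, 6] / [8];  Q = [1, 3, 4, 5] / [2, 6] / [7]
  Insert 4 (step 8): P = [1, 2, 3, 4] / [5, 6, 7] / [8];  Q = [1, 3, 4, 5] / [2, 6, 8] / [7]
Final shape: (4, 3, 1).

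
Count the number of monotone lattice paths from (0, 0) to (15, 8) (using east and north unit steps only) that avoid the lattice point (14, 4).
Number of paths = 475014

Total paths from (0, 0) to (15, 8): C(23, 15) = 490314. Paths through (14, 4): (paths (0, 0) → (14, 4)) × (paths (14, 4) → (15, 8)) = C(18, 14) · C(5, 1) = 3060 · 5 = 15300. Avoidance count = 490314 − 15300 = 475014.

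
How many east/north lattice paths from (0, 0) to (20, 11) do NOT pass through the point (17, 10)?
Number of paths = 50927175

Total paths from (0, 0) to (20, 11): C(31, 20) = 84672315. Paths through (17, 10): (paths (0, 0) → (17, 10)) × (paths (17, 10) → (20, 11)) = C(27, 17) · C(4, 3) = 8436285 · 4 = 33745140. Avoidance count = 84672315 − 33745140 = 50927175.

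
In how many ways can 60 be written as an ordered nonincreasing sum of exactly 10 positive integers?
p(60, 10 parts) = 62740

Partitions of n into exactly k parts are in bijection with partitions of n − k into at most k parts (subtract 1 from each part). So p(60, exactly 10) = p(50, parts ≤ 10). Computing via the recurrence p(m, j) = p(m, j−1) + p(m−j, j) gives 62740.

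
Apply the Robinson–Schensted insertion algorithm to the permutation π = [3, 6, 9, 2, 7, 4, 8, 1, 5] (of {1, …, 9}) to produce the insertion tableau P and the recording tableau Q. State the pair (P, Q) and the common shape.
P = [1, 4, 5, 8] / [2, 6, 7] / [3] / [9];  Q = [1, 2, 3, 7] / [4, 5, 9] / [6] / [8];  common shape = (4, 3, 1, 1)

Row-insert the values π_1, π_2, … into P one at a time, bumping the leftmost entry strictly greater than the inserted value down to the next row. The recording tableau Q records, in position (i, j), the step at which that cell was added to P.
  Insert 3 (step 1): P = [3];  Q = [1]
  Insert 6 (step 2): P = [3, 6];  Q = [1, 2]
  Insert 9 (step 3): P = [3, 6, 9];  Q = [1, 2, 3]
  Insert 2 (step 4): P = [2, 6, 9] / [3];  Q = [1, 2, 3] / [4]
  Insert 7 (step 5): P = [2, 6, 7] / [3, 9];  Q = [1, 2, 3] / [4, 5]
  Insert 4 (step 6): P = [2, 4, 7] / [3, 6] / [9];  Q = [1, 2, 3] / [4, 5] / [6]
  Insert 8 (step 7): P = [2, 4, 7, 8] / [3, 6] / [9];  Q = [1, 2, 3, 7] / [4, 5] / [6]
  Insert 1 (step 8): P = [1, 4, 7, 8] / [2, 6] / [3] / [9];  Q = [1, 2, 3, 7] / [4, 5] / [6] / [8]
  Insert 5 (step 9): P = [1, 4, 5, 8] / [2, 6, 7] / [3] / [9];  Q = [1, 2, 3, 7] / [4, 5, 9] / [6] / [8]
Final shape: (4, 3, 1, 1).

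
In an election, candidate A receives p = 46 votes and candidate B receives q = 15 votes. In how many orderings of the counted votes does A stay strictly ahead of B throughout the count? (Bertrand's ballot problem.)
Strict-lead orderings = 35848190542920

Total orderings of the 61 votes with 46 for A: C(61, 46) = 70539987842520. By the Bertrand ballot formula (Cycle Lemma / reflection principle), the number of orderings in which A is strictly ahead of B throughout is (p − q)/(p + q) · C(p + q, p) = (46 − 15)/(46 + 15) · 70539987842520 = 35848190542920.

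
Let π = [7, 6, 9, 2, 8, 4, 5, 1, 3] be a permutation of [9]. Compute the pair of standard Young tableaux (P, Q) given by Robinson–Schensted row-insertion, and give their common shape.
P = [1, 3, 5] / [2, 4] / [6, 8] / [7, 9];  Q = [1, 3, 7] / [2, 5] / [4, 6] / [8, 9];  common shape = (3, 2, 2, 2)

Row-insert the values π_1, π_2, … into P one at a time, bumping the leftmost entry strictly greater than the inserted value down to the next row. The recording tableau Q records, in position (i, j), the step at which that cell was added to P.
  Insert 7 (step 1): P = [7];  Q = [1]
  Insert 6 (step 2): P = [6] / [7];  Q = [1] / [2]
  Insert 9 (step 3): P = [6, 9] / [7];  Q = [1, 3] / [2]
  Insert 2 (step 4): P = [2, 9] / [6] / [7];  Q = [1, 3] / [2] / [4]
  Insert 8 (step 5): P = [2, 8] / [6, 9] / [7];  Q = [1, 3] / [2, 5] / [4]
  Insert 4 (step 6): P = [2, 4] / [6, 8] / [7, 9];  Q = [1, 3] / [2, 5] / [4, 6]
  Insert 5 (step 7): P = [2, 4, 5] / [6, 8] / [7, 9];  Q = [1, 3, 7] / [2, 5] / [4, 6]
  Insert 1 (step 8): P = [1, 4, 5] / [2, 8] / [6, 9] / [7];  Q = [1, 3, 7] / [2, 5] / [4, 6] / [8]
  Insert 3 (step 9): P = [1, 3, 5] / [2, 4] / [6, 8] / [7, 9];  Q = [1, 3, 7] / [2, 5] / [4, 6] / [8, 9]
Final shape: (3, 2, 2, 2).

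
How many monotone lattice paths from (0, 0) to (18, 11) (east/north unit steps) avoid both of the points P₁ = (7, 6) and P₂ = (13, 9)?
Number of paths = 19683006

Inclusion–exclusion. Total paths: C(29, 18) = 34597290. Through P₁: C(13, 7)·C(16, 11) = 7495488. Through P₂: C(22, 13)·C(7, 5) = 10445820. Since P₁ is strictly southwest of P₂, a monotone path through both must visit P₁ then P₂; paths through both = C(13, 7)·C(9, 6)·C(7, 5) = 3027024. Avoid both = 34597290 − 7495488 − 10445820 + 3027024 = 19683006.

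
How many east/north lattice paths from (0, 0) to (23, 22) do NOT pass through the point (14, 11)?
Number of paths = 3368050459800

Total paths from (0, 0) to (23, 22): C(45, 23) = 4116715363800. Paths through (14, 11): (paths (0, 0) → (14, 11)) × (paths (14, 11) → (23, 22)) = C(25, 14) · C(20, 9) = 4457400 · 167960 = 748664904000. Avoidance count = 4116715363800 − 748664904000 = 3368050459800.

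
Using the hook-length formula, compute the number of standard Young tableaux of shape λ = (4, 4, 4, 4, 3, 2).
# SYT of shape (4, 4, 4, 4, 3, 2) = 48498450

Hook-length formula: f^λ = n! / Π hook(c), product over all cells c of the Young diagram. For λ = (4, 4, 4, 4, 3, 2), n = 21 boxes. Hook lengths by row (left-to-right, top-to-bottom): [9, 8, 6, 4]; [8, 7, 5, 3]; [7, 6, 4, 2]; [6, 5, 3, 1]; [4, 3, 1]; [2, 1]. Product of hooks = 1053455155200. So f^λ = 21! / 1053455155200 = 51090942171709440000 / 1053455155200 = 48498450.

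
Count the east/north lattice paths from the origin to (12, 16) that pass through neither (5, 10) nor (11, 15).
Number of paths = 12591059

Inclusion–exclusion. Total paths: C(28, 12) = 30421755. Through P₁: C(15, 5)·C(13, 7) = 5153148. Through P₂: C(26, 11)·C(2, 1) = 15452320. Since P₁ is strictly southwest of P₂, a monotone path through both must visit P₁ then P₂; paths through both = C(15, 5)·C(11, 6)·C(2, 1) = 2774772. Avoid both = 30421755 − 5153148 − 15452320 + 2774772 = 12591059.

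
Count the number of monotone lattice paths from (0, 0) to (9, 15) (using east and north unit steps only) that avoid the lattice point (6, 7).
Number of paths = 1024364

Total paths from (0, 0) to (9, 15): C(24, 9) = 1307504. Paths through (6, 7): (paths (0, 0) → (6, 7)) × (paths (6, 7) → (9, 15)) = C(13, 6) · C(11, 3) = 1716 · 165 = 283140. Avoidance count = 1307504 − 283140 = 1024364.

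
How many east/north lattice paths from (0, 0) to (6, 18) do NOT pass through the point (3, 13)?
Number of paths = 103236

Total paths from (0, 0) to (6, 18): C(24, 6) = 134596. Paths through (3, 13): (paths (0, 0) → (3, 13)) × (paths (3, 13) → (6, 18)) = C(16, 3) · C(8, 3) = 560 · 56 = 31360. Avoidance count = 134596 − 31360 = 103236.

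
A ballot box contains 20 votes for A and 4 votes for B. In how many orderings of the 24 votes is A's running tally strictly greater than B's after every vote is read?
Strict-lead orderings = 7084

Total orderings of the 24 votes with 20 for A: C(24, 20) = 10626. By the Bertrand ballot formula (Cycle Lemma / reflection principle), the number of orderings in which A is strictly ahead of B throughout is (p − q)/(p + q) · C(p + q, p) = (20 − 4)/(20 + 4) · 10626 = 7084.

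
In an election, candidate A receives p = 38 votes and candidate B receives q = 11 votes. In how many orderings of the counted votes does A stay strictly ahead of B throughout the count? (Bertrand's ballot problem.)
Strict-lead orderings = 16054484472

Total orderings of the 49 votes with 38 for A: C(49, 38) = 29135916264. By the Bertrand ballot formula (Cycle Lemma / reflection principle), the number of orderings in which A is strictly ahead of B throughout is (p − q)/(p + q) · C(p + q, p) = (38 − 11)/(38 + 11) · 29135916264 = 16054484472.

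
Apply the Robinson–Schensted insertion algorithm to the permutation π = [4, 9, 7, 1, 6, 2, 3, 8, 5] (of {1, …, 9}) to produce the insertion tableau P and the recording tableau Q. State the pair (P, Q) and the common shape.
P = [1, 2, 3, 5] / [4, 6, 8] / [7] / [9];  Q = [1, 2, 7, 8] / [3, 5, 9] / [4] / [6];  common shape = (4, 3, 1, 1)

Row-insert the values π_1, π_2, … into P one at a time, bumping the leftmost entry strictly greater than the inserted value down to the next row. The recording tableau Q records, in position (i, j), the step at which that cell was added to P.
  Insert 4 (step 1): P = [4];  Q = [1]
  Insert 9 (step 2): P = [4, 9];  Q = [1, 2]
  Insert 7 (step 3): P = [4, 7] / [9];  Q = [1, 2] / [3]
  Insert 1 (step 4): P = [1, 7] / [4] / [9];  Q = [1, 2] / [3] / [4]
  Insert 6 (step 5): P = [1, 6] / [4, 7] / [9];  Q = [1, 2] / [3, 5] / [4]
  Insert 2 (step 6): P = [1, 2] / [4, 6] / [7] / [9];  Q = [1, 2] / [3, 5] / [4] / [6]
  Insert 3 (step 7): P = [1, 2, 3] / [4, 6] / [7] / [9];  Q = [1, 2, 7] / [3, 5] / [4] / [6]
  Insert 8 (step 8): P = [1, 2, 3, 8] / [4, 6] / [7] / [9];  Q = [1, 2, 7, 8] / [3, 5] / [4] / [6]
  Insert 5 (step 9): P = [1, 2, 3, 5] / [4, 6, 8] / [7] / [9];  Q = [1, 2, 7, 8] / [3, 5, 9] / [4] / [6]
Final shape: (4, 3, 1, 1).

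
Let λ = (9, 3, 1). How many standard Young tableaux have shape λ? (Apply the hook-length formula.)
# SYT of shape (9, 3, 1) = 1365

Hook-length formula: f^λ = n! / Π hook(c), product over all cells c of the Young diagram. For λ = (9, 3, 1), n = 13 boxes. Hook lengths by row (left-to-right, top-to-bottom): [11, 9, 8, 6, 5, 4, 3, 2, 1]; [4, 2, 1]; [1]. Product of hooks = 4561920. So f^λ = 13! / 4561920 = 6227020800 / 4561920 = 1365.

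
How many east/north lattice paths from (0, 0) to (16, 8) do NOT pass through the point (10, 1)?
Number of paths = 716595

Total paths from (0, 0) to (16, 8): C(24, 16) = 735471. Paths through (10, 1): (paths (0, 0) → (10, 1)) × (paths (10, 1) → (16, 8)) = C(11, 10) · C(13, 6) = 11 · 1716 = 18876. Avoidance count = 735471 − 18876 = 716595.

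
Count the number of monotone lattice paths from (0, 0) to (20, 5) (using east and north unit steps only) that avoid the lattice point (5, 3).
Number of paths = 45514

Total paths from (0, 0) to (20, 5): C(25, 20) = 53130. Paths through (5, 3): (paths (0, 0) → (5, 3)) × (paths (5, 3) → (20, 5)) = C(8, 5) · C(17, 15) = 56 · 136 = 7616. Avoidance count = 53130 − 7616 = 45514.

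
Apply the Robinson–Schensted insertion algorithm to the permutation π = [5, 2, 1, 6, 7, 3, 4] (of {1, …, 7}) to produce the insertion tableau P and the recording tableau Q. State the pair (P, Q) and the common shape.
P = [1, 3, 4] / [2, 6, 7] / [5];  Q = [1, 4, 5] / [2, 6, 7] / [3];  common shape = (3, 3, 1)

Row-insert the values π_1, π_2, … into P one at a time, bumping the leftmost entry strictly greater than the inserted value down to the next row. The recording tableau Q records, in position (i, j), the step at which that cell was added to P.
  Insert 5 (step 1): P = [5];  Q = [1]
  Insert 2 (step 2): P = [2] / [5];  Q = [1] / [2]
  Insert 1 (step 3): P = [1] / [2] / [5];  Q = [1] / [2] / [3]
  Insert 6 (step 4): P = [1, 6] / [2] / [5];  Q = [1, 4] / [2] / [3]
  Insert 7 (step 5): P = [1, 6, 7] / [2] / [5];  Q = [1, 4, 5] / [2] / [3]
  Insert 3 (step 6): P = [1, 3, 7] / [2, 6] / [5];  Q = [1, 4, 5] / [2, 6] / [3]
  Insert 4 (step 7): P = [1, 3, 4] / [2, 6, 7] / [5];  Q = [1, 4, 5] / [2, 6, 7] / [3]
Final shape: (3, 3, 1).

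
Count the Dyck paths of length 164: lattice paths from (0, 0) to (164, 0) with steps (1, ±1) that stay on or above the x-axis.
C_82 = 17526585015616776834735140517915655636396234280

These Dyck paths are counted by the Catalan number C_n = (1/(n + 1)) · C(2n, n). For n = 82: C_82 = (1/83) · C(164, 82) = 1454706556296192477283016662986999417820887445240/83 = 17526585015616776834735140517915655636396234280.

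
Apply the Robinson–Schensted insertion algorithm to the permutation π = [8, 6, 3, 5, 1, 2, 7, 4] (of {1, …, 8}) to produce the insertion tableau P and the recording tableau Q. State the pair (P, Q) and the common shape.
P = [1, 2, 4] / [3, 5, 7] / [6] / [8];  Q = [1, 4, 7] / [2, 6, 8] / [3] / [5];  common shape = (3, 3, 1, 1)

Row-insert the values π_1, π_2, … into P one at a time, bumping the leftmost entry strictly greater than the inserted value down to the next row. The recording tableau Q records, in position (i, j), the step at which that cell was added to P.
  Insert 8 (step 1): P = [8];  Q = [1]
  Insert 6 (step 2): P = [6] / [8];  Q = [1] / [2]
  Insert 3 (step 3): P = [3] / [6] / [8];  Q = [1] / [2] / [3]
  Insert 5 (step 4): P = [3, 5] / [6] / [8];  Q = [1, 4] / [2] / [3]
  Insert 1 (step 5): P = [1, 5] / [3] / [6] / [8];  Q = [1, 4] / [2] / [3] / [5]
  Insert 2 (step 6): P = [1, 2] / [3, 5] / [6] / [8];  Q = [1, 4] / [2, 6] / [3] / [5]
  Insert 7 (step 7): P = [1, 2, 7] / [3, 5] / [6] / [8];  Q = [1, 4, 7] / [2, 6] / [3] / [5]
  Insert 4 (step 8): P = [1, 2, 4] / [3, 5, 7] / [6] / [8];  Q = [1, 4, 7] / [2, 6, 8] / [3] / [5]
Final shape: (3, 3, 1, 1).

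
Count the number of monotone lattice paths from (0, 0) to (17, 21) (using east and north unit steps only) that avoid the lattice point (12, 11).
Number of paths = 24720853146

Total paths from (0, 0) to (17, 21): C(38, 17) = 28781143380. Paths through (12, 11): (paths (0, 0) → (12, 11)) × (paths (12, 11) → (17, 21)) = C(23, 12) · C(15, 5) = 1352078 · 3003 = 4060290234. Avoidance count = 28781143380 − 4060290234 = 24720853146.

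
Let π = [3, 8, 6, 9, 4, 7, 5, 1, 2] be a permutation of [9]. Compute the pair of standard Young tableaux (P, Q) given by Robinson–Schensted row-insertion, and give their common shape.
P = [1, 2, 5] / [3, 4] / [6, 7] / [8, 9];  Q = [1, 2, 4] / [3, 6] / [5, 7] / [8, 9];  common shape = (3, 2, 2, 2)

Row-insert the values π_1, π_2, … into P one at a time, bumping the leftmost entry strictly greater than the inserted value down to the next row. The recording tableau Q records, in position (i, j), the step at which that cell was added to P.
  Insert 3 (step 1): P = [3];  Q = [1]
  Insert 8 (step 2): P = [3, 8];  Q = [1, 2]
  Insert 6 (step 3): P = [3, 6] / [8];  Q = [1, 2] / [3]
  Insert 9 (step 4): P = [3, 6, 9] / [8];  Q = [1, 2, 4] / [3]
  Insert 4 (step 5): P = [3, 4, 9] / [6] / [8];  Q = [1, 2, 4] / [3] / [5]
  Insert 7 (step 6): P = [3, 4, 7] / [6, 9] / [8];  Q = [1, 2, 4] / [3, 6] / [5]
  Insert 5 (step 7): P = [3, 4, 5] / [6, 7] / [8, 9];  Q = [1, 2, 4] / [3, 6] / [5, 7]
  Insert 1 (step 8): P = [1, 4, 5] / [3, 7] / [6, 9] / [8];  Q = [1, 2, 4] / [3, 6] / [5, 7] / [8]
  Insert 2 (step 9): P = [1, 2, 5] / [3, 4] / [6, 7] / [8, 9];  Q = [1, 2, 4] / [3, 6] / [5, 7] / [8, 9]
Final shape: (3, 2, 2, 2).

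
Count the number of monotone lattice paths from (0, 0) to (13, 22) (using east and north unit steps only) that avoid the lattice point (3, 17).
Number of paths = 1472914380

Total paths from (0, 0) to (13, 22): C(35, 13) = 1476337800. Paths through (3, 17): (paths (0, 0) → (3, 17)) × (paths (3, 17) → (13, 22)) = C(20, 3) · C(15, 10) = 1140 · 3003 = 3423420. Avoidance count = 1476337800 − 3423420 = 1472914380.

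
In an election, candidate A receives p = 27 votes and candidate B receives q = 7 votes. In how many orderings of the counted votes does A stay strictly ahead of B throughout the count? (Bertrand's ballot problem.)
Strict-lead orderings = 3164480

Total orderings of the 34 votes with 27 for A: C(34, 27) = 5379616. By the Bertrand ballot formula (Cycle Lemma / reflection principle), the number of orderings in which A is strictly ahead of B throughout is (p − q)/(p + q) · C(p + q, p) = (27 − 7)/(27 + 7) · 5379616 = 3164480.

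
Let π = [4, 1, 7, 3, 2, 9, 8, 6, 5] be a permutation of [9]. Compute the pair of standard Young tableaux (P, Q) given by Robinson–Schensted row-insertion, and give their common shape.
P = [1, 2, 5] / [3, 6, 8] / [4, 7] / [9];  Q = [1, 3, 6] / [2, 4, 7] / [5, 8] / [9];  common shape = (3, 3, 2, 1)

Row-insert the values π_1, π_2, … into P one at a time, bumping the leftmost entry strictly greater than the inserted value down to the next row. The recording tableau Q records, in position (i, j), the step at which that cell was added to P.
  Insert 4 (step 1): P = [4];  Q = [1]
  Insert 1 (step 2): P = [1] / [4];  Q = [1] / [2]
  Insert 7 (step 3): P = [1, 7] / [4];  Q = [1, 3] / [2]
  Insert 3 (step 4): P = [1, 3] / [4, 7];  Q = [1, 3] / [2, 4]
  Insert 2 (step 5): P = [1, 2] / [3, 7] / [4];  Q = [1, 3] / [2, 4] / [5]
  Insert 9 (step 6): P = [1, 2, 9] / [3, 7] / [4];  Q = [1, 3, 6] / [2, 4] / [5]
  Insert 8 (step 7): P = [1, 2, 8] / [3, 7, 9] / [4];  Q = [1, 3, 6] / [2, 4, 7] / [5]
  Insert 6 (step 8): P = [1, 2, 6] / [3, 7, 8] / [4, 9];  Q = [1, 3, 6] / [2, 4, 7] / [5, 8]
  Insert 5 (step 9): P = [1, 2, 5] / [3, 6, 8] / [4, 7] / [9];  Q = [1, 3, 6] / [2, 4, 7] / [5, 8] / [9]
Final shape: (3, 3, 2, 1).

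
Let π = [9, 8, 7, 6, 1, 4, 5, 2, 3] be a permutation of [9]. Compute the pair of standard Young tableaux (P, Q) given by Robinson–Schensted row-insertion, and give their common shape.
P = [1, 2, 3] / [4, 5] / [6] / [7] / [8] / [9];  Q = [1, 6, 7] / [2, 9] / [3] / [4] / [5] / [8];  common shape = (3, 2, 1, 1, 1, 1)

Row-insert the values π_1, π_2, … into P one at a time, bumping the leftmost entry strictly greater than the inserted value down to the next row. The recording tableau Q records, in position (i, j), the step at which that cell was added to P.
  Insert 9 (step 1): P = [9];  Q = [1]
  Insert 8 (step 2): P = [8] / [9];  Q = [1] / [2]
  Insert 7 (step 3): P = [7] / [8] / [9];  Q = [1] / [2] / [3]
  Insert 6 (step 4): P = [6] / [7] / [8] / [9];  Q = [1] / [2] / [3] / [4]
  Insert 1 (step 5): P = [1] / [6] / [7] / [8] / [9];  Q = [1] / [2] / [3] / [4] / [5]
  Insert 4 (step 6): P = [1, 4] / [6] / [7] / [8] / [9];  Q = [1, 6] / [2] / [3] / [4] / [5]
  Insert 5 (step 7): P = [1, 4, 5] / [6] / [7] / [8] / [9];  Q = [1, 6, 7] / [2] / [3] / [4] / [5]
  Insert 2 (step 8): P = [1, 2, 5] / [4] / [6] / [7] / [8] / [9];  Q = [1, 6, 7] / [2] / [3] / [4] / [5] / [8]
  Insert 3 (step 9): P = [1, 2, 3] / [4, 5] / [6] / [7] / [8] / [9];  Q = [1, 6, 7] / [2, 9] / [3] / [4] / [5] / [8]
Final shape: (3, 2, 1, 1, 1, 1).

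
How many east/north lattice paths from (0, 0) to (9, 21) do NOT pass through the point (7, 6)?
Number of paths = 14073774

Total paths from (0, 0) to (9, 21): C(30, 9) = 14307150. Paths through (7, 6): (paths (0, 0) → (7, 6)) × (paths (7, 6) → (9, 21)) = C(13, 7) · C(17, 2) = 1716 · 136 = 233376. Avoidance count = 14307150 − 233376 = 14073774.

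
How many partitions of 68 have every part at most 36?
p(68, parts ≤ 36) = 3052264

Use the recurrence p(n, m) = p(n, m−1) + p(n−m, m): either the largest part is < m (count p(n, m−1)) or the largest part is exactly m (remove one copy of m, count p(n−m, m)). With p(0, ·) = 1 this gives p(68, parts ≤ 36) = 3052264. (By conjugating Young diagrams, this also counts partitions of 68 into at most 36 parts.)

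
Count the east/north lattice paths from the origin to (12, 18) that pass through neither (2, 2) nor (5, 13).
Number of paths = 49566687

Inclusion–exclusion. Total paths: C(30, 12) = 86493225. Through P₁: C(4, 2)·C(26, 10) = 31870410. Through P₂: C(18, 5)·C(12, 7) = 6785856. Since P₁ is strictly southwest of P₂, a monotone path through both must visit P₁ then P₂; paths through both = C(4, 2)·C(14, 3)·C(12, 7) = 1729728. Avoid both = 86493225 − 31870410 − 6785856 + 1729728 = 49566687.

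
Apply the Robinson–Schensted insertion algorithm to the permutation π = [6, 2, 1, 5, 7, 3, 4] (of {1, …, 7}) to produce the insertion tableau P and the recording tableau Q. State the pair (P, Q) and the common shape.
P = [1, 3, 4] / [2, 5, 7] / [6];  Q = [1, 4, 5] / [2, 6, 7] / [3];  common shape = (3, 3, 1)

Row-insert the values π_1, π_2, … into P one at a time, bumping the leftmost entry strictly greater than the inserted value down to the next row. The recording tableau Q records, in position (i, j), the step at which that cell was added to P.
  Insert 6 (step 1): P = [6];  Q = [1]
  Insert 2 (step 2): P = [2] / [6];  Q = [1] / [2]
  Insert 1 (step 3): P = [1] / [2] / [6];  Q = [1] / [2] / [3]
  Insert 5 (step 4): P = [1, 5] / [2] / [6];  Q = [1, 4] / [2] / [3]
  Insert 7 (step 5): P = [1, 5, 7] / [2] / [6];  Q = [1, 4, 5] / [2] / [3]
  Insert 3 (step 6): P = [1, 3, 7] / [2, 5] / [6];  Q = [1, 4, 5] / [2, 6] / [3]
  Insert 4 (step 7): P = [1, 3, 4] / [2, 5, 7] / [6];  Q = [1, 4, 5] / [2, 6, 7] / [3]
Final shape: (3, 3, 1).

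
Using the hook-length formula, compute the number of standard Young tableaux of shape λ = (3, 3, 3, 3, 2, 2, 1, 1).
# SYT of shape (3, 3, 3, 3, 2, 2, 1, 1) = 787644

Hook-length formula: f^λ = n! / Π hook(c), product over all cells c of the Young diagram. For λ = (3, 3, 3, 3, 2, 2, 1, 1), n = 18 boxes. Hook lengths by row (left-to-right, top-to-bottom): [10, 7, 4]; [9, 6, 3]; [8, 5, 2]; [7, 4, 1]; [5, 2]; [4, 1]; [2]; [1]. Product of hooks = 8128512000. So f^λ = 18! / 8128512000 = 6402373705728000 / 8128512000 = 787644.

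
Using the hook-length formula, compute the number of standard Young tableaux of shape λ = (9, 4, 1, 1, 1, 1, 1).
# SYT of shape (9, 4, 1, 1, 1, 1, 1) = 1089088

Hook-length formula: f^λ = n! / Π hook(c), product over all cells c of the Young diagram. For λ = (9, 4, 1, 1, 1, 1, 1), n = 18 boxes. Hook lengths by row (left-to-right, top-to-bottom): [15, 9, 8, 7, 5, 4, 3, 2, 1]; [9, 3, 2, 1]; [5]; [4]; [3]; [2]; [1]. Product of hooks = 5878656000. So f^λ = 18! / 5878656000 = 6402373705728000 / 5878656000 = 1089088.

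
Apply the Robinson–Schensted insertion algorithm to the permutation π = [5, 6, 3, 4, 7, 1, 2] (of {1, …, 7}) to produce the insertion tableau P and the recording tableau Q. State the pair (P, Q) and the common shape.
P = [1, 2, 7] / [3, 4] / [5, 6];  Q = [1, 2, 5] / [3, 4] / [6, 7];  common shape = (3, 2, 2)

Row-insert the values π_1, π_2, … into P one at a time, bumping the leftmost entry strictly greater than the inserted value down to the next row. The recording tableau Q records, in position (i, j), the step at which that cell was added to P.
  Insert 5 (step 1): P = [5];  Q = [1]
  Insert 6 (step 2): P = [5, 6];  Q = [1, 2]
  Insert 3 (step 3): P = [3, 6] / [5];  Q = [1, 2] / [3]
  Insert 4 (step 4): P = [3, 4] / [5, 6];  Q = [1, 2] / [3, 4]
  Insert 7 (step 5): P = [3, 4, 7] / [5, 6];  Q = [1, 2, 5] / [3, 4]
  Insert 1 (step 6): P = [1, 4, 7] / [3, 6] / [5];  Q = [1, 2, 5] / [3, 4] / [6]
  Insert 2 (step 7): P = [1, 2, 7] / [3, 4] / [5, 6];  Q = [1, 2, 5] / [3, 4] / [6, 7]
Final shape: (3, 2, 2).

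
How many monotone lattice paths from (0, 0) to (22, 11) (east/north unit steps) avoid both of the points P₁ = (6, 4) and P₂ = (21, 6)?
Number of paths = 140449050

Inclusion–exclusion. Total paths: C(33, 22) = 193536720. Through P₁: C(10, 6)·C(23, 16) = 51482970. Through P₂: C(27, 21)·C(6, 1) = 1776060. Since P₁ is strictly southwest of P₂, a monotone path through both must visit P₁ then P₂; paths through both = C(10, 6)·C(17, 15)·C(6, 1) = 171360. Avoid both = 193536720 − 51482970 − 1776060 + 171360 = 140449050.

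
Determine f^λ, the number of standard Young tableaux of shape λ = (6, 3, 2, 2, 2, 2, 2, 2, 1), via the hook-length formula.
# SYT of shape (6, 3, 2, 2, 2, 2, 2, 2, 1) = 192053862

Hook-length formula: f^λ = n! / Π hook(c), product over all cells c of the Young diagram. For λ = (6, 3, 2, 2, 2, 2, 2, 2, 1), n = 22 boxes. Hook lengths by row (left-to-right, top-to-bottom): [14, 12, 5, 3, 2, 1]; [10, 8, 1]; [8, 6]; [7, 5]; [6, 4]; [5, 3]; [4, 2]; [3, 1]; [1]. Product of hooks = 5852528640000. So f^λ = 22! / 5852528640000 = 1124000727777607680000 / 5852528640000 = 192053862.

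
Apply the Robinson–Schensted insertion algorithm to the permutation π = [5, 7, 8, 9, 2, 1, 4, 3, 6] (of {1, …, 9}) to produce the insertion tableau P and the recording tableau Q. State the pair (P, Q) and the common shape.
P = [1, 3, 6, 9] / [2, 4, 8] / [5, 7];  Q = [1, 2, 3, 4] / [5, 7, 9] / [6, 8];  common shape = (4, 3, 2)

Row-insert the values π_1, π_2, … into P one at a time, bumping the leftmost entry strictly greater than the inserted value down to the next row. The recording tableau Q records, in position (i, j), the step at which that cell was added to P.
  Insert 5 (step 1): P = [5];  Q = [1]
  Insert 7 (step 2): P = [5, 7];  Q = [1, 2]
  Insert 8 (step 3): P = [5, 7, 8];  Q = [1, 2, 3]
  Insert 9 (step 4): P = [5, 7, 8, 9];  Q = [1, 2, 3, 4]
  Insert 2 (step 5): P = [2, 7, 8, 9] / [5];  Q = [1, 2, 3, 4] / [5]
  Insert 1 (step 6): P = [1, 7, 8, 9] / [2] / [5];  Q = [1, 2, 3, 4] / [5] / [6]
  Insert 4 (step 7): P = [1, 4, 8, 9] / [2, 7] / [5];  Q = [1, 2, 3, 4] / [5, 7] / [6]
  Insert 3 (step 8): P = [1, 3, 8, 9] / [2, 4] / [5, 7];  Q = [1, 2, 3, 4] / [5, 7] / [6, 8]
  Insert 6 (step 9): P = [1, 3, 6, 9] / [2, 4, 8] / [5, 7];  Q = [1, 2, 3, 4] / [5, 7, 9] / [6, 8]
Final shape: (4, 3, 2).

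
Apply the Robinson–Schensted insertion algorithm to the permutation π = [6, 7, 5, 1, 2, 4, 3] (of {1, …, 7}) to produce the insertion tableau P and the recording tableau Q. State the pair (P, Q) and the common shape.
P = [1, 2, 3] / [4, 7] / [5] / [6];  Q = [1, 2, 6] / [3, 5] / [4] / [7];  common shape = (3, 2, 1, 1)

Row-insert the values π_1, π_2, … into P one at a time, bumping the leftmost entry strictly greater than the inserted value down to the next row. The recording tableau Q records, in position (i, j), the step at which that cell was added to P.
  Insert 6 (step 1): P = [6];  Q = [1]
  Insert 7 (step 2): P = [6, 7];  Q = [1, 2]
  Insert 5 (step 3): P = [5, 7] / [6];  Q = [1, 2] / [3]
  Insert 1 (step 4): P = [1, 7] / [5] / [6];  Q = [1, 2] / [3] / [4]
  Insert 2 (step 5): P = [1, 2] / [5, 7] / [6];  Q = [1, 2] / [3, 5] / [4]
  Insert 4 (step 6): P = [1, 2, 4] / [5, 7] / [6];  Q = [1, 2, 6] / [3, 5] / [4]
  Insert 3 (step 7): P = [1, 2, 3] / [4, 7] / [5] / [6];  Q = [1, 2, 6] / [3, 5] / [4] / [7]
Final shape: (3, 2, 1, 1).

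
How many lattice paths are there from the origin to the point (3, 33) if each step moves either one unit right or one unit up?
Number of paths = 7140

A monotone lattice path from (0, 0) to (3, 33) consists of 3 east steps and 33 north steps in some order, so it is determined by which 3 of the 36 steps are east. The count is C(36, 3) = 7140.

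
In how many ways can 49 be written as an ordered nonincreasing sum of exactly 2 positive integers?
p(49, 2 parts) = 24

Partitions of n into exactly k parts are in bijection with partitions of n − k into at most k parts (subtract 1 from each part). So p(49, exactly 2) = p(47, parts ≤ 2). Computing via the recurrence p(m, j) = p(m, j−1) + p(m−j, j) gives 24.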